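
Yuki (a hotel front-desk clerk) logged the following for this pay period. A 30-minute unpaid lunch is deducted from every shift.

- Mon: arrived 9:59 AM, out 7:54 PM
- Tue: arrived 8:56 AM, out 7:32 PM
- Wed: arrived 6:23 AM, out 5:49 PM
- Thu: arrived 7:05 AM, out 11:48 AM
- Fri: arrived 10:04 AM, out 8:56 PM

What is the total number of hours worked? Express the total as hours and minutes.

45 h 2 min

Mon: 9:59 AM–7:54 PM = 9 h 55 min; less 30 min break → 9 h 25 min
Tue: 8:56 AM–7:32 PM = 10 h 36 min; less 30 min break → 10 h 6 min
Wed: 6:23 AM–5:49 PM = 11 h 26 min; less 30 min break → 10 h 56 min
Thu: 7:05 AM–11:48 AM = 4 h 43 min; less 30 min break → 4 h 13 min
Fri: 10:04 AM–8:56 PM = 10 h 52 min; less 30 min break → 10 h 22 min
Total: 9 h 25 min + 10 h 6 min + 10 h 56 min + 4 h 13 min + 10 h 22 min = 45 h 2 min.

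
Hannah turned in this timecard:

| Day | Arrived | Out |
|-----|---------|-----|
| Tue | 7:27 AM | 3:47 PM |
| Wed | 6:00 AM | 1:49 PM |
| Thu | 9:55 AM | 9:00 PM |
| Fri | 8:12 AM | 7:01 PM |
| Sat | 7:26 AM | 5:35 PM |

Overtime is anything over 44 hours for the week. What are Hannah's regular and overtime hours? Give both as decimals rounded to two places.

Regular 44.00 hours, overtime 4.20 hours

Tue: 7:27 AM–3:47 PM = 8 h 20 min
Wed: 6:00 AM–1:49 PM = 7 h 49 min
Thu: 9:55 AM–9:00 PM = 11 h 5 min
Fri: 8:12 AM–7:01 PM = 10 h 49 min
Sat: 7:26 AM–5:35 PM = 10 h 9 min
Total worked: 48 h 12 min = 48.20 h.
Threshold 44 h → overtime 4 h 12 min, regular 44 h 0 min.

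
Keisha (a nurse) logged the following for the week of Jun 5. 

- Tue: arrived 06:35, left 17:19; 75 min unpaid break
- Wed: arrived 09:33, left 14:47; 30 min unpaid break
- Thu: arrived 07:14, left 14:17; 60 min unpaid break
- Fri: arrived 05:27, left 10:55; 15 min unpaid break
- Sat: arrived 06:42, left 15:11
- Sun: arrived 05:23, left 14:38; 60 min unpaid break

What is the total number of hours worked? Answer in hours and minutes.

42 h 13 min

Tue: 06:35–17:19 = 10 h 44 min; less 75 min break → 9 h 29 min
Wed: 09:33–14:47 = 5 h 14 min; less 30 min break → 4 h 44 min
Thu: 07:14–14:17 = 7 h 3 min; less 60 min break → 6 h 3 min
Fri: 05:27–10:55 = 5 h 28 min; less 15 min break → 5 h 13 min
Sat: 06:42–15:11 = 8 h 29 min
Sun: 05:23–14:38 = 9 h 15 min; less 60 min break → 8 h 15 min
Total: 9 h 29 min + 4 h 44 min + 6 h 3 min + 5 h 13 min + 8 h 29 min + 8 h 15 min = 42 h 13 min.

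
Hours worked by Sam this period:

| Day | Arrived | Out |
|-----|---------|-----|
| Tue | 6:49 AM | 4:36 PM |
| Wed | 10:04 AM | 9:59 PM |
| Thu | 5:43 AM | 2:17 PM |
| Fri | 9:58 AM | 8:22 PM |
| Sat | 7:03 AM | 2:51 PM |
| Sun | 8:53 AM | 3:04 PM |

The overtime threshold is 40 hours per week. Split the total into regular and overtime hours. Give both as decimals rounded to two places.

Regular 40.00 hours, overtime 14.65 hours

Tue: 6:49 AM–4:36 PM = 9 h 47 min
Wed: 10:04 AM–9:59 PM = 11 h 55 min
Thu: 5:43 AM–2:17 PM = 8 h 34 min
Fri: 9:58 AM–8:22 PM = 10 h 24 min
Sat: 7:03 AM–2:51 PM = 7 h 48 min
Sun: 8:53 AM–3:04 PM = 6 h 11 min
Total worked: 54 h 39 min = 54.65 h.
Threshold 40 h → overtime 14 h 39 min, regular 40 h 0 min.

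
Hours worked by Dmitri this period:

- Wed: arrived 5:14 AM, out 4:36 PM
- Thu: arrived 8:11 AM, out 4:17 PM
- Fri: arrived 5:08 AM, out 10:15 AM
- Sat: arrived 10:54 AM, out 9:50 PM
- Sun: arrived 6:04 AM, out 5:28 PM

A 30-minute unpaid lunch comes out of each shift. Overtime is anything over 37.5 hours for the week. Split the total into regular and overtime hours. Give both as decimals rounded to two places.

Wed: 5:14 AM–4:36 PM = 11 h 22 min; less 30 min break → 10 h 52 min
Thu: 8:11 AM–4:17 PM = 8 h 6 min; less 30 min break → 7 h 36 min
Fri: 5:08 AM–10:15 AM = 5 h 7 min; less 30 min break → 4 h 37 min
Sat: 10:54 AM–9:50 PM = 10 h 56 min; less 30 min break → 10 h 26 min
Sun: 6:04 AM–5:28 PM = 11 h 24 min; less 30 min break → 10 h 54 min
Total worked: 44 h 25 min = 44.42 h.
Threshold 37.5 h → overtime 6 h 55 min, regular 37 h 30 min.

Regular 37.50 hours, overtime 6.92 hours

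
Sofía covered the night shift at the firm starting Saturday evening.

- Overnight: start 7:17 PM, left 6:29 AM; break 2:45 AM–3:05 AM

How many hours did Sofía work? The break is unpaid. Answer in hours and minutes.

Overnight: 7:17 PM → midnight = 4 h 43 min; midnight → 6:29 AM = 6 h 29 min; span 11 h 12 min; less 20 min break → 10 h 52 min

10 h 52 min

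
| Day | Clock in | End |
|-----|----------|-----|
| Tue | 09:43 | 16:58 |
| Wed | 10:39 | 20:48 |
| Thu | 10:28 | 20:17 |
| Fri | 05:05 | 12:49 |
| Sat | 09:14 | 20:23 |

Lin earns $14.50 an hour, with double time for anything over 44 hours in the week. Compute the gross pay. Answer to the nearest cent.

Tue: 09:43–16:58 = 7 h 15 min
Wed: 10:39–20:48 = 10 h 9 min
Thu: 10:28–20:17 = 9 h 49 min
Fri: 05:05–12:49 = 7 h 44 min
Sat: 09:14–20:23 = 11 h 9 min
Total worked: 46 h 6 min = 2766 min.
Regular 44 h 0 min = 2640 min at $14.50/h; overtime 2 h 6 min = 126 min at $29.00/h.
Pay = (2640 × $14.50 + 126 × $29.00) ÷ 60 = $698.90.

$698.90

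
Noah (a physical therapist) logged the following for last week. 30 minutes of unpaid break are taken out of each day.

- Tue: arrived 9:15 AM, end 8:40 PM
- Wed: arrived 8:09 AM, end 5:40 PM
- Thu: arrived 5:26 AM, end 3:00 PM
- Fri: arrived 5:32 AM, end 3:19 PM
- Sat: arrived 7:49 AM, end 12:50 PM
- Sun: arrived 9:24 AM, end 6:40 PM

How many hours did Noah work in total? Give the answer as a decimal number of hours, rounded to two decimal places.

51.57 hours

Tue: 9:15 AM–8:40 PM = 11 h 25 min; less 30 min break → 10 h 55 min
Wed: 8:09 AM–5:40 PM = 9 h 31 min; less 30 min break → 9 h 1 min
Thu: 5:26 AM–3:00 PM = 9 h 34 min; less 30 min break → 9 h 4 min
Fri: 5:32 AM–3:19 PM = 9 h 47 min; less 30 min break → 9 h 17 min
Sat: 7:49 AM–12:50 PM = 5 h 1 min; less 30 min break → 4 h 31 min
Sun: 9:24 AM–6:40 PM = 9 h 16 min; less 30 min break → 8 h 46 min
Total: 10 h 55 min + 9 h 1 min + 9 h 4 min + 9 h 17 min + 4 h 31 min + 8 h 46 min = 51 h 34 min.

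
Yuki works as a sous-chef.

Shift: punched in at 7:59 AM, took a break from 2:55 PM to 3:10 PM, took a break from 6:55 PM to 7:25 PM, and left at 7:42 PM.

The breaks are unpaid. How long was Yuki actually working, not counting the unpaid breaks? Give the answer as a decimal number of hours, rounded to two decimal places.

Shift: 7:59 AM–7:42 PM = 11 h 43 min; less 45 min break → 10 h 58 min

10.97 hours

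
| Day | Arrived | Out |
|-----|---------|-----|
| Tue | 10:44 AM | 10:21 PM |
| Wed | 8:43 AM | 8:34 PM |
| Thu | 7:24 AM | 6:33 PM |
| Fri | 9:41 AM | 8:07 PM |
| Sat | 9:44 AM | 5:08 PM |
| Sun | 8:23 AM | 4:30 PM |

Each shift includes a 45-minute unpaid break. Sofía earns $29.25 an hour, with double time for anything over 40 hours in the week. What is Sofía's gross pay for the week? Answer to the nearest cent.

$2109.90

Tue: 10:44 AM–10:21 PM = 11 h 37 min; less 45 min break → 10 h 52 min
Wed: 8:43 AM–8:34 PM = 11 h 51 min; less 45 min break → 11 h 6 min
Thu: 7:24 AM–6:33 PM = 11 h 9 min; less 45 min break → 10 h 24 min
Fri: 9:41 AM–8:07 PM = 10 h 26 min; less 45 min break → 9 h 41 min
Sat: 9:44 AM–5:08 PM = 7 h 24 min; less 45 min break → 6 h 39 min
Sun: 8:23 AM–4:30 PM = 8 h 7 min; less 45 min break → 7 h 22 min
Total worked: 56 h 4 min = 3364 min.
Regular 40 h 0 min = 2400 min at $29.25/h; overtime 16 h 4 min = 964 min at $58.50/h.
Pay = (2400 × $29.25 + 964 × $58.50) ÷ 60 = $2109.90.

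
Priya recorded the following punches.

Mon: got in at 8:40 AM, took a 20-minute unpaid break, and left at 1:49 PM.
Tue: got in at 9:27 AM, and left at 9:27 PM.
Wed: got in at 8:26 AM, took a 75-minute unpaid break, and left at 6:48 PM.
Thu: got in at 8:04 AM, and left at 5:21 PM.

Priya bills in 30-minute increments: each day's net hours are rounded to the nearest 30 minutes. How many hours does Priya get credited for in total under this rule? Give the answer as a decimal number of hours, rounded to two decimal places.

35.50 hours

Mon: 8:40 AM–1:49 PM = 5 h 9 min − 20 min = 4 h 49 min → rounds to 5 h 0 min
Tue: 9:27 AM–9:27 PM = 12 h 0 min → rounds to 12 h 0 min
Wed: 8:26 AM–6:48 PM = 10 h 22 min − 75 min = 9 h 7 min → rounds to 9 h 0 min
Thu: 8:04 AM–5:21 PM = 9 h 17 min → rounds to 9 h 30 min
Total credited: 35 h 30 min.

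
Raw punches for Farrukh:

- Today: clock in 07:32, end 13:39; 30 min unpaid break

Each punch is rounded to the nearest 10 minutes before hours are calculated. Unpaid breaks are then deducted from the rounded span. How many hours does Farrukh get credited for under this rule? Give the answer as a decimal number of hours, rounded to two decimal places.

Today: in 07:32→07:30, out 13:39→13:40; 6 h 10 min − 30 min = 5 h 40 min

5.67 hours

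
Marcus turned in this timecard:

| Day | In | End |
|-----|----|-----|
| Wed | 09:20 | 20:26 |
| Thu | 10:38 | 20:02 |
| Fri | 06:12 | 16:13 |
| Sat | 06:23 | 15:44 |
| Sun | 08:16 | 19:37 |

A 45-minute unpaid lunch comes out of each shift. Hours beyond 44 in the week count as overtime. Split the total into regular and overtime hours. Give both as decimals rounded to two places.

Regular 44.00 hours, overtime 3.47 hours

Wed: 09:20–20:26 = 11 h 6 min; less 45 min break → 10 h 21 min
Thu: 10:38–20:02 = 9 h 24 min; less 45 min break → 8 h 39 min
Fri: 06:12–16:13 = 10 h 1 min; less 45 min break → 9 h 16 min
Sat: 06:23–15:44 = 9 h 21 min; less 45 min break → 8 h 36 min
Sun: 08:16–19:37 = 11 h 21 min; less 45 min break → 10 h 36 min
Total worked: 47 h 28 min = 47.47 h.
Threshold 44 h → overtime 3 h 28 min, regular 44 h 0 min.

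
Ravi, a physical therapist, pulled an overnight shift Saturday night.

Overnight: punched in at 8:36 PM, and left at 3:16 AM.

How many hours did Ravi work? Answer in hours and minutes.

6 h 40 min

Overnight: 8:36 PM → midnight = 3 h 24 min; midnight → 3:16 AM = 3 h 16 min; span 6 h 40 min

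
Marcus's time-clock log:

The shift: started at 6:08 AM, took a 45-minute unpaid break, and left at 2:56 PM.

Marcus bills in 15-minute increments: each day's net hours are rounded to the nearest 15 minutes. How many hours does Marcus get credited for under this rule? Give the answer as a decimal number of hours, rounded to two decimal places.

8.00 hours

The shift: 6:08 AM–2:56 PM = 8 h 48 min − 45 min = 8 h 3 min → rounds to 8 h 0 min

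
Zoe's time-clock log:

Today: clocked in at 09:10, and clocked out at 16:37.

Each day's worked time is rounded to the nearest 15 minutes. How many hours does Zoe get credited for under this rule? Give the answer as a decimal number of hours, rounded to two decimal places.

Today: 09:10–16:37 = 7 h 27 min → rounds to 7 h 30 min

7.50 hours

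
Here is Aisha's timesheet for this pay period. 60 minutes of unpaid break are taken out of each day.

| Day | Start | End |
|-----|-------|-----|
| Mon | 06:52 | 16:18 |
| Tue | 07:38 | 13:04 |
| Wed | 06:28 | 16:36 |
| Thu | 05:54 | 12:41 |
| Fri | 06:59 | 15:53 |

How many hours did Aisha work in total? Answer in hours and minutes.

35 h 41 min

Mon: 06:52–16:18 = 9 h 26 min; less 60 min break → 8 h 26 min
Tue: 07:38–13:04 = 5 h 26 min; less 60 min break → 4 h 26 min
Wed: 06:28–16:36 = 10 h 8 min; less 60 min break → 9 h 8 min
Thu: 05:54–12:41 = 6 h 47 min; less 60 min break → 5 h 47 min
Fri: 06:59–15:53 = 8 h 54 min; less 60 min break → 7 h 54 min
Total: 8 h 26 min + 4 h 26 min + 9 h 8 min + 5 h 47 min + 7 h 54 min = 35 h 41 min.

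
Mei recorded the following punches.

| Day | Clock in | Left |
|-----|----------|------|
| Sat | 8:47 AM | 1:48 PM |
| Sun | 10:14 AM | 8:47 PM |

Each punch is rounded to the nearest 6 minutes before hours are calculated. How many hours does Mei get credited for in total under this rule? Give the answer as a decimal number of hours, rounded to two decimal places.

15.60 hours

Sat: in 8:47 AM→8:48 AM, out 1:48 PM→1:48 PM; 5 h 0 min
Sun: in 10:14 AM→10:12 AM, out 8:47 PM→8:48 PM; 10 h 36 min
Total credited: 15 h 36 min.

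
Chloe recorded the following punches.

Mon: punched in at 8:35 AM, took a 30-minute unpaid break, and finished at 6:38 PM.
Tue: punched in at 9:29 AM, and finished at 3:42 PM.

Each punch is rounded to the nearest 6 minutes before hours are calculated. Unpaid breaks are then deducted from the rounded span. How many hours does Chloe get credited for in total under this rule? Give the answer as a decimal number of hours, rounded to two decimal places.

15.70 hours

Mon: in 8:35 AM→8:36 AM, out 6:38 PM→6:36 PM; 10 h 0 min − 30 min = 9 h 30 min
Tue: in 9:29 AM→9:30 AM, out 3:42 PM→3:42 PM; 6 h 12 min
Total credited: 15 h 42 min.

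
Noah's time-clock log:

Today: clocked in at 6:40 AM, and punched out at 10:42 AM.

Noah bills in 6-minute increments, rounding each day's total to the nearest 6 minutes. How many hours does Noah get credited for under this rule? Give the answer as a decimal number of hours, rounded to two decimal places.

4.00 hours

Today: 6:40 AM–10:42 AM = 4 h 2 min → rounds to 4 h 0 min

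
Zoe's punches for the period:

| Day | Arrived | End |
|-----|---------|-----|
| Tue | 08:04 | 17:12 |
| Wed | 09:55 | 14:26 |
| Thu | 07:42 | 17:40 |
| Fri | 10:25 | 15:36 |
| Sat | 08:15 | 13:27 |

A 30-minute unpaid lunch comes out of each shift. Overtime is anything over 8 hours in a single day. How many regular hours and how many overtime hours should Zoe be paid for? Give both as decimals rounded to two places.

Regular 29.40 hours, overtime 2.10 hours

Tue: 08:04–17:12 = 9 h 8 min; less 30 min break → 8 h 38 min
Wed: 09:55–14:26 = 4 h 31 min; less 30 min break → 4 h 1 min
Thu: 07:42–17:40 = 9 h 58 min; less 30 min break → 9 h 28 min
Fri: 10:25–15:36 = 5 h 11 min; less 30 min break → 4 h 41 min
Sat: 08:15–13:27 = 5 h 12 min; less 30 min break → 4 h 42 min
Tue reg 8 h 0 min / OT 0 h 38 min; Wed reg 4 h 1 min / OT 0 h 0 min; Thu reg 8 h 0 min / OT 1 h 28 min; Fri reg 4 h 41 min / OT 0 h 0 min; Sat reg 4 h 42 min / OT 0 h 0 min.
Totals: regular 29 h 24 min, overtime 2 h 6 min.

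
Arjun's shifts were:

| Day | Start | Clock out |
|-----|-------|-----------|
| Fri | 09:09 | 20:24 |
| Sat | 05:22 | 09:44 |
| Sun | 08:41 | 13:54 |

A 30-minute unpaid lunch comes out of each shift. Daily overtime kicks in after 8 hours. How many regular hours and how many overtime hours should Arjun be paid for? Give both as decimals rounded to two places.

Fri: 09:09–20:24 = 11 h 15 min; less 30 min break → 10 h 45 min
Sat: 05:22–09:44 = 4 h 22 min; less 30 min break → 3 h 52 min
Sun: 08:41–13:54 = 5 h 13 min; less 30 min break → 4 h 43 min
Fri reg 8 h 0 min / OT 2 h 45 min; Sat reg 3 h 52 min / OT 0 h 0 min; Sun reg 4 h 43 min / OT 0 h 0 min.
Totals: regular 16 h 35 min, overtime 2 h 45 min.

Regular 16.58 hours, overtime 2.75 hours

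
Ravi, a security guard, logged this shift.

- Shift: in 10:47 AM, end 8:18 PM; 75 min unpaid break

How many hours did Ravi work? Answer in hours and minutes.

8 h 16 min

Shift: 10:47 AM–8:18 PM = 9 h 31 min; less 75 min break → 8 h 16 min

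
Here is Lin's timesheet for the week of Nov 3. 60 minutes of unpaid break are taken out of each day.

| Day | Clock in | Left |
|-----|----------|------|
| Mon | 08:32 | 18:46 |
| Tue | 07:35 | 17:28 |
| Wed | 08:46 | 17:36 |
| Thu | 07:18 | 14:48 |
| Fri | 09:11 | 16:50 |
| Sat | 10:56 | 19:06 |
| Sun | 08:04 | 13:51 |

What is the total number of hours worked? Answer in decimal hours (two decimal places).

51.05 hours

Mon: 08:32–18:46 = 10 h 14 min; less 60 min break → 9 h 14 min
Tue: 07:35–17:28 = 9 h 53 min; less 60 min break → 8 h 53 min
Wed: 08:46–17:36 = 8 h 50 min; less 60 min break → 7 h 50 min
Thu: 07:18–14:48 = 7 h 30 min; less 60 min break → 6 h 30 min
Fri: 09:11–16:50 = 7 h 39 min; less 60 min break → 6 h 39 min
Sat: 10:56–19:06 = 8 h 10 min; less 60 min break → 7 h 10 min
Sun: 08:04–13:51 = 5 h 47 min; less 60 min break → 4 h 47 min
Total: 9 h 14 min + 8 h 53 min + 7 h 50 min + 6 h 30 min + 6 h 39 min + 7 h 10 min + 4 h 47 min = 51 h 3 min.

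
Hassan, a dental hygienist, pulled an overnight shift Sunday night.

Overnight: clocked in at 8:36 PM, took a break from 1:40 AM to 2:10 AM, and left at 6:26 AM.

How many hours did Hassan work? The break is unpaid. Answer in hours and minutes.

Overnight: 8:36 PM → midnight = 3 h 24 min; midnight → 6:26 AM = 6 h 26 min; span 9 h 50 min; less 30 min break → 9 h 20 min

9 h 20 min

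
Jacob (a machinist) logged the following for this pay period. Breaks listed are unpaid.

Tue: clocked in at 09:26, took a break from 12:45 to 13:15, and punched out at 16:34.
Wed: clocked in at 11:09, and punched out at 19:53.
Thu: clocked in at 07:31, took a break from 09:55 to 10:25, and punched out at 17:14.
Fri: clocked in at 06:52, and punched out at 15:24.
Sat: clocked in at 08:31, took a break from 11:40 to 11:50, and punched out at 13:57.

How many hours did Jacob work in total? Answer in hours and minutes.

Tue: 09:26–16:34 = 7 h 8 min; less 30 min break → 6 h 38 min
Wed: 11:09–19:53 = 8 h 44 min
Thu: 07:31–17:14 = 9 h 43 min; less 30 min break → 9 h 13 min
Fri: 06:52–15:24 = 8 h 32 min
Sat: 08:31–13:57 = 5 h 26 min; less 10 min break → 5 h 16 min
Total: 6 h 38 min + 8 h 44 min + 9 h 13 min + 8 h 32 min + 5 h 16 min = 38 h 23 min.

38 h 23 min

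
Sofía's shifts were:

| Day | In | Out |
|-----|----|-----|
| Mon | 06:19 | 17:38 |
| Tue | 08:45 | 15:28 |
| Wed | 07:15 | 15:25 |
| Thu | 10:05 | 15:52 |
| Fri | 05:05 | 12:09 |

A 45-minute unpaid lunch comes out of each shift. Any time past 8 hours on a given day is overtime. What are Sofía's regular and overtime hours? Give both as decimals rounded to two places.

Mon: 06:19–17:38 = 11 h 19 min; less 45 min break → 10 h 34 min
Tue: 08:45–15:28 = 6 h 43 min; less 45 min break → 5 h 58 min
Wed: 07:15–15:25 = 8 h 10 min; less 45 min break → 7 h 25 min
Thu: 10:05–15:52 = 5 h 47 min; less 45 min break → 5 h 2 min
Fri: 05:05–12:09 = 7 h 4 min; less 45 min break → 6 h 19 min
Mon reg 8 h 0 min / OT 2 h 34 min; Tue reg 5 h 58 min / OT 0 h 0 min; Wed reg 7 h 25 min / OT 0 h 0 min; Thu reg 5 h 2 min / OT 0 h 0 min; Fri reg 6 h 19 min / OT 0 h 0 min.
Totals: regular 32 h 44 min, overtime 2 h 34 min.

Regular 32.73 hours, overtime 2.57 hours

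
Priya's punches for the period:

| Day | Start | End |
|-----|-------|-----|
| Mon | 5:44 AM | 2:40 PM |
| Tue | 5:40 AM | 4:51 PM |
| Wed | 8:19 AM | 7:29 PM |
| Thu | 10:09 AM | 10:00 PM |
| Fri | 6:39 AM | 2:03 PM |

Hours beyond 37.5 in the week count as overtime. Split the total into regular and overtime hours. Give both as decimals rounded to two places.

Mon: 5:44 AM–2:40 PM = 8 h 56 min
Tue: 5:40 AM–4:51 PM = 11 h 11 min
Wed: 8:19 AM–7:29 PM = 11 h 10 min
Thu: 10:09 AM–10:00 PM = 11 h 51 min
Fri: 6:39 AM–2:03 PM = 7 h 24 min
Total worked: 50 h 32 min = 50.53 h.
Threshold 37.5 h → overtime 13 h 2 min, regular 37 h 30 min.

Regular 37.50 hours, overtime 13.03 hours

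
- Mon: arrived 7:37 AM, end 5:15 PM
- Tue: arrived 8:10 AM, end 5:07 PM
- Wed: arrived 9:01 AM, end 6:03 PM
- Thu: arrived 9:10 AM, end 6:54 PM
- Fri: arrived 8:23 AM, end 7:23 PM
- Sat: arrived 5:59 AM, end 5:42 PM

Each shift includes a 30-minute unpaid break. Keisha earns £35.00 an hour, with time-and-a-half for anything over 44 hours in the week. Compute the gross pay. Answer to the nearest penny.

£2226.00

Mon: 7:37 AM–5:15 PM = 9 h 38 min; less 30 min break → 9 h 8 min
Tue: 8:10 AM–5:07 PM = 8 h 57 min; less 30 min break → 8 h 27 min
Wed: 9:01 AM–6:03 PM = 9 h 2 min; less 30 min break → 8 h 32 min
Thu: 9:10 AM–6:54 PM = 9 h 44 min; less 30 min break → 9 h 14 min
Fri: 8:23 AM–7:23 PM = 11 h 0 min; less 30 min break → 10 h 30 min
Sat: 5:59 AM–5:42 PM = 11 h 43 min; less 30 min break → 11 h 13 min
Total worked: 57 h 4 min = 3424 min.
Regular 44 h 0 min = 2640 min at £35.00/h; overtime 13 h 4 min = 784 min at £52.50/h.
Pay = (2640 × £35.00 + 784 × £52.50) ÷ 60 = £2226.00.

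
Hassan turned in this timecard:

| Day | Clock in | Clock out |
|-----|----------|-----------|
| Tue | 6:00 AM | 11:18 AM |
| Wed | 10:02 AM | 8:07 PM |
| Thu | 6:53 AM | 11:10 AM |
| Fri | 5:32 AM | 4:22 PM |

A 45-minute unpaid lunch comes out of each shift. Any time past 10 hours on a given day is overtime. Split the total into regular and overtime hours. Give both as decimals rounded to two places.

Tue: 6:00 AM–11:18 AM = 5 h 18 min; less 45 min break → 4 h 33 min
Wed: 10:02 AM–8:07 PM = 10 h 5 min; less 45 min break → 9 h 20 min
Thu: 6:53 AM–11:10 AM = 4 h 17 min; less 45 min break → 3 h 32 min
Fri: 5:32 AM–4:22 PM = 10 h 50 min; less 45 min break → 10 h 5 min
Tue reg 4 h 33 min / OT 0 h 0 min; Wed reg 9 h 20 min / OT 0 h 0 min; Thu reg 3 h 32 min / OT 0 h 0 min; Fri reg 10 h 0 min / OT 0 h 5 min.
Totals: regular 27 h 25 min, overtime 0 h 5 min.

Regular 27.42 hours, overtime 0.08 hours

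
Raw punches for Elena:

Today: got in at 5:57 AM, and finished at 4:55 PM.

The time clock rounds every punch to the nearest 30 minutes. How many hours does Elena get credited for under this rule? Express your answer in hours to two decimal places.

11.00 hours

Today: in 5:57 AM→6:00 AM, out 4:55 PM→5:00 PM; 11 h 0 min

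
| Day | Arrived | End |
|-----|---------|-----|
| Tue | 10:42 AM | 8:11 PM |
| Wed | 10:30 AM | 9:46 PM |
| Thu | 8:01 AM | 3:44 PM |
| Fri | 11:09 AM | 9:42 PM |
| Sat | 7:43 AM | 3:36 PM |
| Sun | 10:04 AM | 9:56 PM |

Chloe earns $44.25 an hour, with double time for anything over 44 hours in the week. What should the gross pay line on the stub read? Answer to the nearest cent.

Tue: 10:42 AM–8:11 PM = 9 h 29 min
Wed: 10:30 AM–9:46 PM = 11 h 16 min
Thu: 8:01 AM–3:44 PM = 7 h 43 min
Fri: 11:09 AM–9:42 PM = 10 h 33 min
Sat: 7:43 AM–3:36 PM = 7 h 53 min
Sun: 10:04 AM–9:56 PM = 11 h 52 min
Total worked: 58 h 46 min = 3526 min.
Regular 44 h 0 min = 2640 min at $44.25/h; overtime 14 h 46 min = 886 min at $88.50/h.
Pay = (2640 × $44.25 + 886 × $88.50) ÷ 60 = $3253.85.

$3253.85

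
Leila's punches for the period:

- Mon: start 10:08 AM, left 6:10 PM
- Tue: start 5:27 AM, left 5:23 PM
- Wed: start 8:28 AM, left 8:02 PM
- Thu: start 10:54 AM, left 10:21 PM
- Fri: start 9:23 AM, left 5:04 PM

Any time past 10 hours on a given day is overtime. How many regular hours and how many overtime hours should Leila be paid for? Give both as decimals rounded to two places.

Mon: 10:08 AM–6:10 PM = 8 h 2 min
Tue: 5:27 AM–5:23 PM = 11 h 56 min
Wed: 8:28 AM–8:02 PM = 11 h 34 min
Thu: 10:54 AM–10:21 PM = 11 h 27 min
Fri: 9:23 AM–5:04 PM = 7 h 41 min
Mon reg 8 h 2 min / OT 0 h 0 min; Tue reg 10 h 0 min / OT 1 h 56 min; Wed reg 10 h 0 min / OT 1 h 34 min; Thu reg 10 h 0 min / OT 1 h 27 min; Fri reg 7 h 41 min / OT 0 h 0 min.
Totals: regular 45 h 43 min, overtime 4 h 57 min.

Regular 45.72 hours, overtime 4.95 hours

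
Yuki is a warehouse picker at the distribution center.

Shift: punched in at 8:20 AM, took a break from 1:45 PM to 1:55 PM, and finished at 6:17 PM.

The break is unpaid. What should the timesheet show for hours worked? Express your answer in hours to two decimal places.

Shift: 8:20 AM–6:17 PM = 9 h 57 min; less 10 min break → 9 h 47 min

9.78 hours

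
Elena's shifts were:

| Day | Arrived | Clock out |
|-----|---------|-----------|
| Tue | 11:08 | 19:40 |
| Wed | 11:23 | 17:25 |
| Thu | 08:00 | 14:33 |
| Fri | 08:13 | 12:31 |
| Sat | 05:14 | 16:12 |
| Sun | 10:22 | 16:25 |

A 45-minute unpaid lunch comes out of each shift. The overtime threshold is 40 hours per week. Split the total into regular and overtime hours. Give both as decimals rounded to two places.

Regular 37.93 hours, overtime 0.00 hours

Tue: 11:08–19:40 = 8 h 32 min; less 45 min break → 7 h 47 min
Wed: 11:23–17:25 = 6 h 2 min; less 45 min break → 5 h 17 min
Thu: 08:00–14:33 = 6 h 33 min; less 45 min break → 5 h 48 min
Fri: 08:13–12:31 = 4 h 18 min; less 45 min break → 3 h 33 min
Sat: 05:14–16:12 = 10 h 58 min; less 45 min break → 10 h 13 min
Sun: 10:22–16:25 = 6 h 3 min; less 45 min break → 5 h 18 min
Total worked: 37 h 56 min = 37.93 h.
Threshold 40 h → overtime 0 h 0 min, regular 37 h 56 min.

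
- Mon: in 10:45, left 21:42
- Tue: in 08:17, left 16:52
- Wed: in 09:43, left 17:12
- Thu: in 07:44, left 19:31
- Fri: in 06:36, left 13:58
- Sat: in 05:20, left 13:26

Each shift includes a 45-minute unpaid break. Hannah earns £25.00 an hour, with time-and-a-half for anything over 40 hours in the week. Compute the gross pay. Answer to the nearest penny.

£1366.25

Mon: 10:45–21:42 = 10 h 57 min; less 45 min break → 10 h 12 min
Tue: 08:17–16:52 = 8 h 35 min; less 45 min break → 7 h 50 min
Wed: 09:43–17:12 = 7 h 29 min; less 45 min break → 6 h 44 min
Thu: 07:44–19:31 = 11 h 47 min; less 45 min break → 11 h 2 min
Fri: 06:36–13:58 = 7 h 22 min; less 45 min break → 6 h 37 min
Sat: 05:20–13:26 = 8 h 6 min; less 45 min break → 7 h 21 min
Total worked: 49 h 46 min = 2986 min.
Regular 40 h 0 min = 2400 min at £25.00/h; overtime 9 h 46 min = 586 min at £37.50/h.
Pay = (2400 × £25.00 + 586 × £37.50) ÷ 60 = £1366.25.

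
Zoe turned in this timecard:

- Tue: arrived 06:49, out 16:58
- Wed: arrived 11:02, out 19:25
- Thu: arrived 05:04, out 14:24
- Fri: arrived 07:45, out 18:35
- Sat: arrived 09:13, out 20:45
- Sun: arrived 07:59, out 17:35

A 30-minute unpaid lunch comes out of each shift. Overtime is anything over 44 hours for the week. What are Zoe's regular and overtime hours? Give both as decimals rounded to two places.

Tue: 06:49–16:58 = 10 h 9 min; less 30 min break → 9 h 39 min
Wed: 11:02–19:25 = 8 h 23 min; less 30 min break → 7 h 53 min
Thu: 05:04–14:24 = 9 h 20 min; less 30 min break → 8 h 50 min
Fri: 07:45–18:35 = 10 h 50 min; less 30 min break → 10 h 20 min
Sat: 09:13–20:45 = 11 h 32 min; less 30 min break → 11 h 2 min
Sun: 07:59–17:35 = 9 h 36 min; less 30 min break → 9 h 6 min
Total worked: 56 h 50 min = 56.83 h.
Threshold 44 h → overtime 12 h 50 min, regular 44 h 0 min.

Regular 44.00 hours, overtime 12.83 hours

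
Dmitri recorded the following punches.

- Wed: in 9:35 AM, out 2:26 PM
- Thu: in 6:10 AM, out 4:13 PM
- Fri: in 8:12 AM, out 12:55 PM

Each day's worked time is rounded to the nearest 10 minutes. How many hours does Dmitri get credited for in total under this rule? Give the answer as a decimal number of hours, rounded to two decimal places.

19.50 hours

Wed: 9:35 AM–2:26 PM = 4 h 51 min → rounds to 4 h 50 min
Thu: 6:10 AM–4:13 PM = 10 h 3 min → rounds to 10 h 0 min
Fri: 8:12 AM–12:55 PM = 4 h 43 min → rounds to 4 h 40 min
Total credited: 19 h 30 min.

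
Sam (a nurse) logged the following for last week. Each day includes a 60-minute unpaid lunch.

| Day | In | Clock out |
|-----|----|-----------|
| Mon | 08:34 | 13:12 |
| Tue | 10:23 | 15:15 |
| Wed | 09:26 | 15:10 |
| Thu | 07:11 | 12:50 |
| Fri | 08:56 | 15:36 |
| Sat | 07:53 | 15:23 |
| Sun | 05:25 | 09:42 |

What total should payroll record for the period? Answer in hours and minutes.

Mon: 08:34–13:12 = 4 h 38 min; less 60 min break → 3 h 38 min
Tue: 10:23–15:15 = 4 h 52 min; less 60 min break → 3 h 52 min
Wed: 09:26–15:10 = 5 h 44 min; less 60 min break → 4 h 44 min
Thu: 07:11–12:50 = 5 h 39 min; less 60 min break → 4 h 39 min
Fri: 08:56–15:36 = 6 h 40 min; less 60 min break → 5 h 40 min
Sat: 07:53–15:23 = 7 h 30 min; less 60 min break → 6 h 30 min
Sun: 05:25–09:42 = 4 h 17 min; less 60 min break → 3 h 17 min
Total: 3 h 38 min + 3 h 52 min + 4 h 44 min + 4 h 39 min + 5 h 40 min + 6 h 30 min + 3 h 17 min = 32 h 20 min.

32 h 20 min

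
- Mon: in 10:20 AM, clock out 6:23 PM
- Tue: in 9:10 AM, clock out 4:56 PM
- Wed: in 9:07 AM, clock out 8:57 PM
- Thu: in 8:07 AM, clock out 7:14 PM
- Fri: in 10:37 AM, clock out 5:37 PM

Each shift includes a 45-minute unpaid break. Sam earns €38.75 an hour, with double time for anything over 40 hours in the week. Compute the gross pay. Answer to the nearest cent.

Mon: 10:20 AM–6:23 PM = 8 h 3 min; less 45 min break → 7 h 18 min
Tue: 9:10 AM–4:56 PM = 7 h 46 min; less 45 min break → 7 h 1 min
Wed: 9:07 AM–8:57 PM = 11 h 50 min; less 45 min break → 11 h 5 min
Thu: 8:07 AM–7:14 PM = 11 h 7 min; less 45 min break → 10 h 22 min
Fri: 10:37 AM–5:37 PM = 7 h 0 min; less 45 min break → 6 h 15 min
Total worked: 42 h 1 min = 2521 min.
Regular 40 h 0 min = 2400 min at €38.75/h; overtime 2 h 1 min = 121 min at €77.50/h.
Pay = (2400 × €38.75 + 121 × €77.50) ÷ 60 = €1706.29.

€1706.29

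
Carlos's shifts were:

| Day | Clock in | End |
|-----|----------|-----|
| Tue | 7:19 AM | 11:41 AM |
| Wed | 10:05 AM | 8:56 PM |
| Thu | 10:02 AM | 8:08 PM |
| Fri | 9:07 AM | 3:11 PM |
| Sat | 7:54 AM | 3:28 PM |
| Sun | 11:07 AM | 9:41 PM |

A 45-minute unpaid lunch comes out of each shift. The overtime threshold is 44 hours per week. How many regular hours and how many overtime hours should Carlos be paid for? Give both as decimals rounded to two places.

Regular 44.00 hours, overtime 1.02 hours

Tue: 7:19 AM–11:41 AM = 4 h 22 min; less 45 min break → 3 h 37 min
Wed: 10:05 AM–8:56 PM = 10 h 51 min; less 45 min break → 10 h 6 min
Thu: 10:02 AM–8:08 PM = 10 h 6 min; less 45 min break → 9 h 21 min
Fri: 9:07 AM–3:11 PM = 6 h 4 min; less 45 min break → 5 h 19 min
Sat: 7:54 AM–3:28 PM = 7 h 34 min; less 45 min break → 6 h 49 min
Sun: 11:07 AM–9:41 PM = 10 h 34 min; less 45 min break → 9 h 49 min
Total worked: 45 h 1 min = 45.02 h.
Threshold 44 h → overtime 1 h 1 min, regular 44 h 0 min.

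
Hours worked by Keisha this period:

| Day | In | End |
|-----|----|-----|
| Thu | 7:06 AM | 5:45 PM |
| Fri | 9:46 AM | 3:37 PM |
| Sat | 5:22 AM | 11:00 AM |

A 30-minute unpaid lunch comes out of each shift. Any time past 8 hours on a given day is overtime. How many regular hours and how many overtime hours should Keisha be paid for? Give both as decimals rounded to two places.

Regular 18.48 hours, overtime 2.15 hours

Thu: 7:06 AM–5:45 PM = 10 h 39 min; less 30 min break → 10 h 9 min
Fri: 9:46 AM–3:37 PM = 5 h 51 min; less 30 min break → 5 h 21 min
Sat: 5:22 AM–11:00 AM = 5 h 38 min; less 30 min break → 5 h 8 min
Thu reg 8 h 0 min / OT 2 h 9 min; Fri reg 5 h 21 min / OT 0 h 0 min; Sat reg 5 h 8 min / OT 0 h 0 min.
Totals: regular 18 h 29 min, overtime 2 h 9 min.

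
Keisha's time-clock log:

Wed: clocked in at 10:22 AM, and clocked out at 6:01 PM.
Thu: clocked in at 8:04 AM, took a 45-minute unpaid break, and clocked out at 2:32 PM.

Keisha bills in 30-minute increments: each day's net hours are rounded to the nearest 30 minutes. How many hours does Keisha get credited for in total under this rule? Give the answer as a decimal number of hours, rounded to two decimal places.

Wed: 10:22 AM–6:01 PM = 7 h 39 min → rounds to 7 h 30 min
Thu: 8:04 AM–2:32 PM = 6 h 28 min − 45 min = 5 h 43 min → rounds to 5 h 30 min
Total credited: 13 h 0 min.

13.00 hours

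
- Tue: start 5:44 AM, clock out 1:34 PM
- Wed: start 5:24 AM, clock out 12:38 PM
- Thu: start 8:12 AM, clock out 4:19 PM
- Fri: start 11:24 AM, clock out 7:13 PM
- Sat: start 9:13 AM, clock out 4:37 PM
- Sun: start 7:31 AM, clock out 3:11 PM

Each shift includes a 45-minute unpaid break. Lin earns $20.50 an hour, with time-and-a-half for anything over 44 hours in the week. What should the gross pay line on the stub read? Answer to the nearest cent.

Tue: 5:44 AM–1:34 PM = 7 h 50 min; less 45 min break → 7 h 5 min
Wed: 5:24 AM–12:38 PM = 7 h 14 min; less 45 min break → 6 h 29 min
Thu: 8:12 AM–4:19 PM = 8 h 7 min; less 45 min break → 7 h 22 min
Fri: 11:24 AM–7:13 PM = 7 h 49 min; less 45 min break → 7 h 4 min
Sat: 9:13 AM–4:37 PM = 7 h 24 min; less 45 min break → 6 h 39 min
Sun: 7:31 AM–3:11 PM = 7 h 40 min; less 45 min break → 6 h 55 min
Total worked: 41 h 34 min = 2494 min.
Regular 41 h 34 min = 2494 min at $20.50/h; overtime 0 h 0 min = 0 min at $30.75/h.
Pay = (2494 × $20.50 + 0 × $30.75) ÷ 60 = $852.12.

$852.12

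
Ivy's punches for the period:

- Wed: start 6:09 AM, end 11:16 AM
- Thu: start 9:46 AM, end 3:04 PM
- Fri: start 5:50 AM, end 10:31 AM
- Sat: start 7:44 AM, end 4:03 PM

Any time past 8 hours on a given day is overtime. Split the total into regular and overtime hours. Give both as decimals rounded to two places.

Wed: 6:09 AM–11:16 AM = 5 h 7 min
Thu: 9:46 AM–3:04 PM = 5 h 18 min
Fri: 5:50 AM–10:31 AM = 4 h 41 min
Sat: 7:44 AM–4:03 PM = 8 h 19 min
Wed reg 5 h 7 min / OT 0 h 0 min; Thu reg 5 h 18 min / OT 0 h 0 min; Fri reg 4 h 41 min / OT 0 h 0 min; Sat reg 8 h 0 min / OT 0 h 19 min.
Totals: regular 23 h 6 min, overtime 0 h 19 min.

Regular 23.10 hours, overtime 0.32 hours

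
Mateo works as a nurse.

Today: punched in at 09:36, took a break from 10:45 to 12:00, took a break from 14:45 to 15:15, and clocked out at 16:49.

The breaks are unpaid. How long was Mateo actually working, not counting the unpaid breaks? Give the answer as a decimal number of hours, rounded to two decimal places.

5.47 hours

Today: 09:36–16:49 = 7 h 13 min; less 105 min break → 5 h 28 min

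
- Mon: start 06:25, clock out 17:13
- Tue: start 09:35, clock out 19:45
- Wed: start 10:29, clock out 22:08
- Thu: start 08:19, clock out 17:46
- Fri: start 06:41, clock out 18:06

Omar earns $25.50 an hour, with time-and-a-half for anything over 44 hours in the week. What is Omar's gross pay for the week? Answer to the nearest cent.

Mon: 06:25–17:13 = 10 h 48 min
Tue: 09:35–19:45 = 10 h 10 min
Wed: 10:29–22:08 = 11 h 39 min
Thu: 08:19–17:46 = 9 h 27 min
Fri: 06:41–18:06 = 11 h 25 min
Total worked: 53 h 29 min = 3209 min.
Regular 44 h 0 min = 2640 min at $25.50/h; overtime 9 h 29 min = 569 min at $38.25/h.
Pay = (2640 × $25.50 + 569 × $38.25) ÷ 60 = $1484.74.

$1484.74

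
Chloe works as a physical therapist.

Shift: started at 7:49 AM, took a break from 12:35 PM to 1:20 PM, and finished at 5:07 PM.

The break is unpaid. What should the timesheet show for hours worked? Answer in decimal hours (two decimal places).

Shift: 7:49 AM–5:07 PM = 9 h 18 min; less 45 min break → 8 h 33 min

8.55 hours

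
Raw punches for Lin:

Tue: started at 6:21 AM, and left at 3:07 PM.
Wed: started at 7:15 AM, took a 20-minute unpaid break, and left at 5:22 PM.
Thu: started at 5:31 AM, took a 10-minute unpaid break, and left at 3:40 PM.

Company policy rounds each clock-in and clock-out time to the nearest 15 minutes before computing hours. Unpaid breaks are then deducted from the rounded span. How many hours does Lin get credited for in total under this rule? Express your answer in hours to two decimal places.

Tue: in 6:21 AM→6:15 AM, out 3:07 PM→3:00 PM; 8 h 45 min
Wed: in 7:15 AM→7:15 AM, out 5:22 PM→5:15 PM; 10 h 0 min − 20 min = 9 h 40 min
Thu: in 5:31 AM→5:30 AM, out 3:40 PM→3:45 PM; 10 h 15 min − 10 min = 10 h 5 min
Total credited: 28 h 30 min.

28.50 hours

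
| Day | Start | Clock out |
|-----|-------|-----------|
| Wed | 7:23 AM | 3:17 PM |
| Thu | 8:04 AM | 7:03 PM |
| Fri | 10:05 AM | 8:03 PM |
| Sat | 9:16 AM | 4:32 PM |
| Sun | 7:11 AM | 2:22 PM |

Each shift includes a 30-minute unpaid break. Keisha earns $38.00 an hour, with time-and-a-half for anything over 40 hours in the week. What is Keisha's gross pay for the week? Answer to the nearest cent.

Wed: 7:23 AM–3:17 PM = 7 h 54 min; less 30 min break → 7 h 24 min
Thu: 8:04 AM–7:03 PM = 10 h 59 min; less 30 min break → 10 h 29 min
Fri: 10:05 AM–8:03 PM = 9 h 58 min; less 30 min break → 9 h 28 min
Sat: 9:16 AM–4:32 PM = 7 h 16 min; less 30 min break → 6 h 46 min
Sun: 7:11 AM–2:22 PM = 7 h 11 min; less 30 min break → 6 h 41 min
Total worked: 40 h 48 min = 2448 min.
Regular 40 h 0 min = 2400 min at $38.00/h; overtime 0 h 48 min = 48 min at $57.00/h.
Pay = (2400 × $38.00 + 48 × $57.00) ÷ 60 = $1565.60.

$1565.60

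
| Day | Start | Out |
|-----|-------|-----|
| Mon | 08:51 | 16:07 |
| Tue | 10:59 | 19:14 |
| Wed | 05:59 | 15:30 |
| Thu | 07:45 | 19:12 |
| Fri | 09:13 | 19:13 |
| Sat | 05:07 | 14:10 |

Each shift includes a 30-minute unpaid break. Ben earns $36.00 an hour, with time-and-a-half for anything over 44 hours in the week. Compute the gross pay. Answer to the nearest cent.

$2044.80

Mon: 08:51–16:07 = 7 h 16 min; less 30 min break → 6 h 46 min
Tue: 10:59–19:14 = 8 h 15 min; less 30 min break → 7 h 45 min
Wed: 05:59–15:30 = 9 h 31 min; less 30 min break → 9 h 1 min
Thu: 07:45–19:12 = 11 h 27 min; less 30 min break → 10 h 57 min
Fri: 09:13–19:13 = 10 h 0 min; less 30 min break → 9 h 30 min
Sat: 05:07–14:10 = 9 h 3 min; less 30 min break → 8 h 33 min
Total worked: 52 h 32 min = 3152 min.
Regular 44 h 0 min = 2640 min at $36.00/h; overtime 8 h 32 min = 512 min at $54.00/h.
Pay = (2640 × $36.00 + 512 × $54.00) ÷ 60 = $2044.80.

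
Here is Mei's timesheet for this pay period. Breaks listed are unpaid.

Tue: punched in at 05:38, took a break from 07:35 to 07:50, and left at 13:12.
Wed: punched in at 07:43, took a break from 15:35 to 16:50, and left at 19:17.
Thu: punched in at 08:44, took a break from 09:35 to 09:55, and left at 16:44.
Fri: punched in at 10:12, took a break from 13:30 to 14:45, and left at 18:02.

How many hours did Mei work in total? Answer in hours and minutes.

31 h 53 min

Tue: 05:38–13:12 = 7 h 34 min; less 15 min break → 7 h 19 min
Wed: 07:43–19:17 = 11 h 34 min; less 75 min break → 10 h 19 min
Thu: 08:44–16:44 = 8 h 0 min; less 20 min break → 7 h 40 min
Fri: 10:12–18:02 = 7 h 50 min; less 75 min break → 6 h 35 min
Total: 7 h 19 min + 10 h 19 min + 7 h 40 min + 6 h 35 min = 31 h 53 min.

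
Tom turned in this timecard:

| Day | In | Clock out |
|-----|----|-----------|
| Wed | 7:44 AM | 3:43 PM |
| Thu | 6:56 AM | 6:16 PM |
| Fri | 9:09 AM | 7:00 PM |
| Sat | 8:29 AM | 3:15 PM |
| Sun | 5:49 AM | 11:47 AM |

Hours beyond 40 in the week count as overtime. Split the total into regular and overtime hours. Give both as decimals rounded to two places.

Regular 40.00 hours, overtime 1.90 hours

Wed: 7:44 AM–3:43 PM = 7 h 59 min
Thu: 6:56 AM–6:16 PM = 11 h 20 min
Fri: 9:09 AM–7:00 PM = 9 h 51 min
Sat: 8:29 AM–3:15 PM = 6 h 46 min
Sun: 5:49 AM–11:47 AM = 5 h 58 min
Total worked: 41 h 54 min = 41.90 h.
Threshold 40 h → overtime 1 h 54 min, regular 40 h 0 min.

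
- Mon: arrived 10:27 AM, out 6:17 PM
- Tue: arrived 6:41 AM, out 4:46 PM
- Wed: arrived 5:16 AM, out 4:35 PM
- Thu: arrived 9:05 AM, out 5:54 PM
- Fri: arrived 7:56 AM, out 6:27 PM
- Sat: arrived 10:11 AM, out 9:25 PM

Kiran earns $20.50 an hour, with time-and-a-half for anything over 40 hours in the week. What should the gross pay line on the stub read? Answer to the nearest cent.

Mon: 10:27 AM–6:17 PM = 7 h 50 min
Tue: 6:41 AM–4:46 PM = 10 h 5 min
Wed: 5:16 AM–4:35 PM = 11 h 19 min
Thu: 9:05 AM–5:54 PM = 8 h 49 min
Fri: 7:56 AM–6:27 PM = 10 h 31 min
Sat: 10:11 AM–9:25 PM = 11 h 14 min
Total worked: 59 h 48 min = 3588 min.
Regular 40 h 0 min = 2400 min at $20.50/h; overtime 19 h 48 min = 1188 min at $30.75/h.
Pay = (2400 × $20.50 + 1188 × $30.75) ÷ 60 = $1428.85.

$1428.85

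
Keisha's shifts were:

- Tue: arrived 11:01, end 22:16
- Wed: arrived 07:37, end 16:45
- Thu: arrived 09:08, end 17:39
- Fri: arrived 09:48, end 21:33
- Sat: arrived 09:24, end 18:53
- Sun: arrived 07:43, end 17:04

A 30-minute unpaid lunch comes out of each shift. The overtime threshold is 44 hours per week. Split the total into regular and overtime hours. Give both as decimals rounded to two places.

Tue: 11:01–22:16 = 11 h 15 min; less 30 min break → 10 h 45 min
Wed: 07:37–16:45 = 9 h 8 min; less 30 min break → 8 h 38 min
Thu: 09:08–17:39 = 8 h 31 min; less 30 min break → 8 h 1 min
Fri: 09:48–21:33 = 11 h 45 min; less 30 min break → 11 h 15 min
Sat: 09:24–18:53 = 9 h 29 min; less 30 min break → 8 h 59 min
Sun: 07:43–17:04 = 9 h 21 min; less 30 min break → 8 h 51 min
Total worked: 56 h 29 min = 56.48 h.
Threshold 44 h → overtime 12 h 29 min, regular 44 h 0 min.

Regular 44.00 hours, overtime 12.48 hours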